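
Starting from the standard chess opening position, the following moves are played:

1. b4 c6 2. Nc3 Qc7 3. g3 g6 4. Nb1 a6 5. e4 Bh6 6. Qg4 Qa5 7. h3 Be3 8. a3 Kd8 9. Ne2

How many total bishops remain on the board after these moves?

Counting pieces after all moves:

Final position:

  a b c d e f g h
  ─────────────────
8│♜ ♞ ♝ ♚ · · ♞ ♜│8
7│· ♟ · ♟ ♟ ♟ · ♟│7
6│♟ · ♟ · · · ♟ ·│6
5│♛ · · · · · · ·│5
4│· ♙ · · ♙ · ♕ ·│4
3│♙ · · · ♝ · ♙ ♙│3
2│· · ♙ ♙ ♘ ♙ · ·│2
1│♖ ♘ ♗ · ♔ ♗ · ♖│1
  ─────────────────
  a b c d e f g h


4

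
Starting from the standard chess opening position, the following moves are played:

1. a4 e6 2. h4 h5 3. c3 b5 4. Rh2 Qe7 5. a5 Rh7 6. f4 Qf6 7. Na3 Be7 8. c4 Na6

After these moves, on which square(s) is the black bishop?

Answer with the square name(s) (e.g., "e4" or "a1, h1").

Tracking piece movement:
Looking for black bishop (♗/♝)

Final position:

  a b c d e f g h
  ─────────────────
8│♜ · ♝ · ♚ · ♞ ·│8
7│♟ · ♟ ♟ ♝ ♟ ♟ ♜│7
6│♞ · · · ♟ ♛ · ·│6
5│♙ ♟ · · · · · ♟│5
4│· · ♙ · · ♙ · ♙│4
3│♘ · · · · · · ·│3
2│· ♙ · ♙ ♙ · ♙ ♖│2
1│♖ · ♗ ♕ ♔ ♗ ♘ ·│1
  ─────────────────
  a b c d e f g h


c8, e7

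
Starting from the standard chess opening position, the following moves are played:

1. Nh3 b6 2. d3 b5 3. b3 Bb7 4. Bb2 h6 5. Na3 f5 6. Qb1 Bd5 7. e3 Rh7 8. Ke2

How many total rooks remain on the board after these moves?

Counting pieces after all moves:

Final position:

  a b c d e f g h
  ─────────────────
8│♜ ♞ · ♛ ♚ ♝ ♞ ·│8
7│♟ · ♟ ♟ ♟ · ♟ ♜│7
6│· · · · · · · ♟│6
5│· ♟ · ♝ · ♟ · ·│5
4│· · · · · · · ·│4
3│♘ ♙ · ♙ ♙ · · ♘│3
2│♙ ♗ ♙ · ♔ ♙ ♙ ♙│2
1│♖ ♕ · · · ♗ · ♖│1
  ─────────────────
  a b c d e f g h


4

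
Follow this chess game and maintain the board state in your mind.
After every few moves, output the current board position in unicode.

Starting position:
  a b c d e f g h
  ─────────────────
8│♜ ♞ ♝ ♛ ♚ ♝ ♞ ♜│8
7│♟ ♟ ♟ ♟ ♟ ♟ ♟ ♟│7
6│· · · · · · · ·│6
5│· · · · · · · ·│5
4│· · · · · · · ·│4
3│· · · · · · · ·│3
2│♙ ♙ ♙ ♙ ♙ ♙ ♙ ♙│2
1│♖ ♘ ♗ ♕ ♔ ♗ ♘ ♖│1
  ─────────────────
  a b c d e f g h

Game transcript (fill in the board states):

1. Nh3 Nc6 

  a b c d e f g h
  ─────────────────
8│♜ · ♝ ♛ ♚ ♝ ♞ ♜│8
7│♟ ♟ ♟ ♟ ♟ ♟ ♟ ♟│7
6│· · ♞ · · · · ·│6
5│· · · · · · · ·│5
4│· · · · · · · ·│4
3│· · · · · · · ♘│3
2│♙ ♙ ♙ ♙ ♙ ♙ ♙ ♙│2
1│♖ ♘ ♗ ♕ ♔ ♗ · ♖│1
  ─────────────────
  a b c d e f g h

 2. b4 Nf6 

  a b c d e f g h
  ─────────────────
8│♜ · ♝ ♛ ♚ ♝ · ♜│8
7│♟ ♟ ♟ ♟ ♟ ♟ ♟ ♟│7
6│· · ♞ · · ♞ · ·│6
5│· · · · · · · ·│5
4│· ♙ · · · · · ·│4
3│· · · · · · · ♘│3
2│♙ · ♙ ♙ ♙ ♙ ♙ ♙│2
1│♖ ♘ ♗ ♕ ♔ ♗ · ♖│1
  ─────────────────
  a b c d e f g h

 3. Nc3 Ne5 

  a b c d e f g h
  ─────────────────
8│♜ · ♝ ♛ ♚ ♝ · ♜│8
7│♟ ♟ ♟ ♟ ♟ ♟ ♟ ♟│7
6│· · · · · ♞ · ·│6
5│· · · · ♞ · · ·│5
4│· ♙ · · · · · ·│4
3│· · ♘ · · · · ♘│3
2│♙ · ♙ ♙ ♙ ♙ ♙ ♙│2
1│♖ · ♗ ♕ ♔ ♗ · ♖│1
  ─────────────────
  a b c d e f g h

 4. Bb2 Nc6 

  a b c d e f g h
  ─────────────────
8│♜ · ♝ ♛ ♚ ♝ · ♜│8
7│♟ ♟ ♟ ♟ ♟ ♟ ♟ ♟│7
6│· · ♞ · · ♞ · ·│6
5│· · · · · · · ·│5
4│· ♙ · · · · · ·│4
3│· · ♘ · · · · ♘│3
2│♙ ♗ ♙ ♙ ♙ ♙ ♙ ♙│2
1│♖ · · ♕ ♔ ♗ · ♖│1
  ─────────────────
  a b c d e f g h

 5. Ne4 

  a b c d e f g h
  ─────────────────
8│♜ · ♝ ♛ ♚ ♝ · ♜│8
7│♟ ♟ ♟ ♟ ♟ ♟ ♟ ♟│7
6│· · ♞ · · ♞ · ·│6
5│· · · · · · · ·│5
4│· ♙ · · ♘ · · ·│4
3│· · · · · · · ♘│3
2│♙ ♗ ♙ ♙ ♙ ♙ ♙ ♙│2
1│♖ · · ♕ ♔ ♗ · ♖│1
  ─────────────────
  a b c d e f g h


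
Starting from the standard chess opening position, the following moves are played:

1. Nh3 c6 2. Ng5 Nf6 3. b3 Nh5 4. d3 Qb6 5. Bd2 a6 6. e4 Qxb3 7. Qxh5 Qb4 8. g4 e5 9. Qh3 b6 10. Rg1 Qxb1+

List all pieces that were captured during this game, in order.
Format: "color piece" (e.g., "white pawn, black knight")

Tracking captures:
  Qxb3: captured white pawn
  Qxh5: captured black knight
  Qxb1+: captured white knight

white pawn, black knight, white knight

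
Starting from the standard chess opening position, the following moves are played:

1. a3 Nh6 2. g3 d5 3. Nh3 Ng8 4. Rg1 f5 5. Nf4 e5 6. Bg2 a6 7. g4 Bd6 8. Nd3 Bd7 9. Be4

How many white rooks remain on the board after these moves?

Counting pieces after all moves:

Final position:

  a b c d e f g h
  ─────────────────
8│♜ ♞ · ♛ ♚ · ♞ ♜│8
7│· ♟ ♟ ♝ · · ♟ ♟│7
6│♟ · · ♝ · · · ·│6
5│· · · ♟ ♟ ♟ · ·│5
4│· · · · ♗ · ♙ ·│4
3│♙ · · ♘ · · · ·│3
2│· ♙ ♙ ♙ ♙ ♙ · ♙│2
1│♖ ♘ ♗ ♕ ♔ · ♖ ·│1
  ─────────────────
  a b c d e f g h


2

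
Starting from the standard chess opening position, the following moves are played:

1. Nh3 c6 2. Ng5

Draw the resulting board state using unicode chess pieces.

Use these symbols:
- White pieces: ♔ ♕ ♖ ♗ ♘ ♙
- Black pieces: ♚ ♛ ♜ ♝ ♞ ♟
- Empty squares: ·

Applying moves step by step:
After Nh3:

♜ ♞ ♝ ♛ ♚ ♝ ♞ ♜
♟ ♟ ♟ ♟ ♟ ♟ ♟ ♟
· · · · · · · ·
· · · · · · · ·
· · · · · · · ·
· · · · · · · ♘
♙ ♙ ♙ ♙ ♙ ♙ ♙ ♙
♖ ♘ ♗ ♕ ♔ ♗ · ♖


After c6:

♜ ♞ ♝ ♛ ♚ ♝ ♞ ♜
♟ ♟ · ♟ ♟ ♟ ♟ ♟
· · ♟ · · · · ·
· · · · · · · ·
· · · · · · · ·
· · · · · · · ♘
♙ ♙ ♙ ♙ ♙ ♙ ♙ ♙
♖ ♘ ♗ ♕ ♔ ♗ · ♖


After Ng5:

♜ ♞ ♝ ♛ ♚ ♝ ♞ ♜
♟ ♟ · ♟ ♟ ♟ ♟ ♟
· · ♟ · · · · ·
· · · · · · ♘ ·
· · · · · · · ·
· · · · · · · ·
♙ ♙ ♙ ♙ ♙ ♙ ♙ ♙
♖ ♘ ♗ ♕ ♔ ♗ · ♖



  a b c d e f g h
  ─────────────────
8│♜ ♞ ♝ ♛ ♚ ♝ ♞ ♜│8
7│♟ ♟ · ♟ ♟ ♟ ♟ ♟│7
6│· · ♟ · · · · ·│6
5│· · · · · · ♘ ·│5
4│· · · · · · · ·│4
3│· · · · · · · ·│3
2│♙ ♙ ♙ ♙ ♙ ♙ ♙ ♙│2
1│♖ ♘ ♗ ♕ ♔ ♗ · ♖│1
  ─────────────────
  a b c d e f g h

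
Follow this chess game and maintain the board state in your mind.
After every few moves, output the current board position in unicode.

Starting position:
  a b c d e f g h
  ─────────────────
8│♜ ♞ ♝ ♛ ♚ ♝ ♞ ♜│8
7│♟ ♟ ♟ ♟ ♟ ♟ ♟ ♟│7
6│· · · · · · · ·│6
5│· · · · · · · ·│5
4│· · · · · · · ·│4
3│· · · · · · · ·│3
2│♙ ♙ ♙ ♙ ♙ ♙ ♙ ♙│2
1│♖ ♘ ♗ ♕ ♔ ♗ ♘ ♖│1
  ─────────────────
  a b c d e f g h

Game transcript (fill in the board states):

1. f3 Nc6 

  a b c d e f g h
  ─────────────────
8│♜ · ♝ ♛ ♚ ♝ ♞ ♜│8
7│♟ ♟ ♟ ♟ ♟ ♟ ♟ ♟│7
6│· · ♞ · · · · ·│6
5│· · · · · · · ·│5
4│· · · · · · · ·│4
3│· · · · · ♙ · ·│3
2│♙ ♙ ♙ ♙ ♙ · ♙ ♙│2
1│♖ ♘ ♗ ♕ ♔ ♗ ♘ ♖│1
  ─────────────────
  a b c d e f g h

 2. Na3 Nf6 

  a b c d e f g h
  ─────────────────
8│♜ · ♝ ♛ ♚ ♝ · ♜│8
7│♟ ♟ ♟ ♟ ♟ ♟ ♟ ♟│7
6│· · ♞ · · ♞ · ·│6
5│· · · · · · · ·│5
4│· · · · · · · ·│4
3│♘ · · · · ♙ · ·│3
2│♙ ♙ ♙ ♙ ♙ · ♙ ♙│2
1│♖ · ♗ ♕ ♔ ♗ ♘ ♖│1
  ─────────────────
  a b c d e f g h

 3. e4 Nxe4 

  a b c d e f g h
  ─────────────────
8│♜ · ♝ ♛ ♚ ♝ · ♜│8
7│♟ ♟ ♟ ♟ ♟ ♟ ♟ ♟│7
6│· · ♞ · · · · ·│6
5│· · · · · · · ·│5
4│· · · · ♞ · · ·│4
3│♘ · · · · ♙ · ·│3
2│♙ ♙ ♙ ♙ · · ♙ ♙│2
1│♖ · ♗ ♕ ♔ ♗ ♘ ♖│1
  ─────────────────
  a b c d e f g h

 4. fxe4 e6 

  a b c d e f g h
  ─────────────────
8│♜ · ♝ ♛ ♚ ♝ · ♜│8
7│♟ ♟ ♟ ♟ · ♟ ♟ ♟│7
6│· · ♞ · ♟ · · ·│6
5│· · · · · · · ·│5
4│· · · · ♙ · · ·│4
3│♘ · · · · · · ·│3
2│♙ ♙ ♙ ♙ · · ♙ ♙│2
1│♖ · ♗ ♕ ♔ ♗ ♘ ♖│1
  ─────────────────
  a b c d e f g h

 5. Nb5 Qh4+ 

  a b c d e f g h
  ─────────────────
8│♜ · ♝ · ♚ ♝ · ♜│8
7│♟ ♟ ♟ ♟ · ♟ ♟ ♟│7
6│· · ♞ · ♟ · · ·│6
5│· ♘ · · · · · ·│5
4│· · · · ♙ · · ♛│4
3│· · · · · · · ·│3
2│♙ ♙ ♙ ♙ · · ♙ ♙│2
1│♖ · ♗ ♕ ♔ ♗ ♘ ♖│1
  ─────────────────
  a b c d e f g h



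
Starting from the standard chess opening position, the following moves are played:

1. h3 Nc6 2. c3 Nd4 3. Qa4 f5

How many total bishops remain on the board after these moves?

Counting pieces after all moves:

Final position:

  a b c d e f g h
  ─────────────────
8│♜ · ♝ ♛ ♚ ♝ ♞ ♜│8
7│♟ ♟ ♟ ♟ ♟ · ♟ ♟│7
6│· · · · · · · ·│6
5│· · · · · ♟ · ·│5
4│♕ · · ♞ · · · ·│4
3│· · ♙ · · · · ♙│3
2│♙ ♙ · ♙ ♙ ♙ ♙ ·│2
1│♖ ♘ ♗ · ♔ ♗ ♘ ♖│1
  ─────────────────
  a b c d e f g h


4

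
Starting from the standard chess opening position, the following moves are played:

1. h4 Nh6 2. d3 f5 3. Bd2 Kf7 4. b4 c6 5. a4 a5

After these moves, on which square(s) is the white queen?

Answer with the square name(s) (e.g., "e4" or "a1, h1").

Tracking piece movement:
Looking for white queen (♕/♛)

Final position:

  a b c d e f g h
  ─────────────────
8│♜ ♞ ♝ ♛ · ♝ · ♜│8
7│· ♟ · ♟ ♟ ♚ ♟ ♟│7
6│· · ♟ · · · · ♞│6
5│♟ · · · · ♟ · ·│5
4│♙ ♙ · · · · · ♙│4
3│· · · ♙ · · · ·│3
2│· · ♙ ♗ ♙ ♙ ♙ ·│2
1│♖ ♘ · ♕ ♔ ♗ ♘ ♖│1
  ─────────────────
  a b c d e f g h


d1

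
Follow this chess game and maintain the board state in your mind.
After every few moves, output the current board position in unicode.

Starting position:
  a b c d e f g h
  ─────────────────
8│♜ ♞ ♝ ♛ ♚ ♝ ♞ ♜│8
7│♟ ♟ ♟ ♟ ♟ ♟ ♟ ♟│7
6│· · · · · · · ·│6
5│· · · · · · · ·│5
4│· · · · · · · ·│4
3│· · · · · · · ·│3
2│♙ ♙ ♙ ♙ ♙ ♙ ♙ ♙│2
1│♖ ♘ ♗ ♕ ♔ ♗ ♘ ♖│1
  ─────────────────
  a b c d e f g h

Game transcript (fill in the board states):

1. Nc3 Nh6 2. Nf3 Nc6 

  a b c d e f g h
  ─────────────────
8│♜ · ♝ ♛ ♚ ♝ · ♜│8
7│♟ ♟ ♟ ♟ ♟ ♟ ♟ ♟│7
6│· · ♞ · · · · ♞│6
5│· · · · · · · ·│5
4│· · · · · · · ·│4
3│· · ♘ · · ♘ · ·│3
2│♙ ♙ ♙ ♙ ♙ ♙ ♙ ♙│2
1│♖ · ♗ ♕ ♔ ♗ · ♖│1
  ─────────────────
  a b c d e f g h

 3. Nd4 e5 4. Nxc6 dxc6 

  a b c d e f g h
  ─────────────────
8│♜ · ♝ ♛ ♚ ♝ · ♜│8
7│♟ ♟ ♟ · · ♟ ♟ ♟│7
6│· · ♟ · · · · ♞│6
5│· · · · ♟ · · ·│5
4│· · · · · · · ·│4
3│· · ♘ · · · · ·│3
2│♙ ♙ ♙ ♙ ♙ ♙ ♙ ♙│2
1│♖ · ♗ ♕ ♔ ♗ · ♖│1
  ─────────────────
  a b c d e f g h

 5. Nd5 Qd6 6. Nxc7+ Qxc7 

  a b c d e f g h
  ─────────────────
8│♜ · ♝ · ♚ ♝ · ♜│8
7│♟ ♟ ♛ · · ♟ ♟ ♟│7
6│· · ♟ · · · · ♞│6
5│· · · · ♟ · · ·│5
4│· · · · · · · ·│4
3│· · · · · · · ·│3
2│♙ ♙ ♙ ♙ ♙ ♙ ♙ ♙│2
1│♖ · ♗ ♕ ♔ ♗ · ♖│1
  ─────────────────
  a b c d e f g h

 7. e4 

  a b c d e f g h
  ─────────────────
8│♜ · ♝ · ♚ ♝ · ♜│8
7│♟ ♟ ♛ · · ♟ ♟ ♟│7
6│· · ♟ · · · · ♞│6
5│· · · · ♟ · · ·│5
4│· · · · ♙ · · ·│4
3│· · · · · · · ·│3
2│♙ ♙ ♙ ♙ · ♙ ♙ ♙│2
1│♖ · ♗ ♕ ♔ ♗ · ♖│1
  ─────────────────
  a b c d e f g h


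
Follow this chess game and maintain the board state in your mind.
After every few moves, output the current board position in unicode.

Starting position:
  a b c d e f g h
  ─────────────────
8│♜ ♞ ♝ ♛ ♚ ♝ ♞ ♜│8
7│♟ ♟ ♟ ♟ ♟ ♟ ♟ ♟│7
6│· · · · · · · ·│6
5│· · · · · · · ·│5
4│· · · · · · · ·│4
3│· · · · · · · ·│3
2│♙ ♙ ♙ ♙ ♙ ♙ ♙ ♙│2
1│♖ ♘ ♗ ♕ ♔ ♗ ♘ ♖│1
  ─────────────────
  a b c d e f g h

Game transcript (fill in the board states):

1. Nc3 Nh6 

  a b c d e f g h
  ─────────────────
8│♜ ♞ ♝ ♛ ♚ ♝ · ♜│8
7│♟ ♟ ♟ ♟ ♟ ♟ ♟ ♟│7
6│· · · · · · · ♞│6
5│· · · · · · · ·│5
4│· · · · · · · ·│4
3│· · ♘ · · · · ·│3
2│♙ ♙ ♙ ♙ ♙ ♙ ♙ ♙│2
1│♖ · ♗ ♕ ♔ ♗ ♘ ♖│1
  ─────────────────
  a b c d e f g h

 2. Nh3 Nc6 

  a b c d e f g h
  ─────────────────
8│♜ · ♝ ♛ ♚ ♝ · ♜│8
7│♟ ♟ ♟ ♟ ♟ ♟ ♟ ♟│7
6│· · ♞ · · · · ♞│6
5│· · · · · · · ·│5
4│· · · · · · · ·│4
3│· · ♘ · · · · ♘│3
2│♙ ♙ ♙ ♙ ♙ ♙ ♙ ♙│2
1│♖ · ♗ ♕ ♔ ♗ · ♖│1
  ─────────────────
  a b c d e f g h

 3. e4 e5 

  a b c d e f g h
  ─────────────────
8│♜ · ♝ ♛ ♚ ♝ · ♜│8
7│♟ ♟ ♟ ♟ · ♟ ♟ ♟│7
6│· · ♞ · · · · ♞│6
5│· · · · ♟ · · ·│5
4│· · · · ♙ · · ·│4
3│· · ♘ · · · · ♘│3
2│♙ ♙ ♙ ♙ · ♙ ♙ ♙│2
1│♖ · ♗ ♕ ♔ ♗ · ♖│1
  ─────────────────
  a b c d e f g h

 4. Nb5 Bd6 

  a b c d e f g h
  ─────────────────
8│♜ · ♝ ♛ ♚ · · ♜│8
7│♟ ♟ ♟ ♟ · ♟ ♟ ♟│7
6│· · ♞ ♝ · · · ♞│6
5│· ♘ · · ♟ · · ·│5
4│· · · · ♙ · · ·│4
3│· · · · · · · ♘│3
2│♙ ♙ ♙ ♙ · ♙ ♙ ♙│2
1│♖ · ♗ ♕ ♔ ♗ · ♖│1
  ─────────────────
  a b c d e f g h



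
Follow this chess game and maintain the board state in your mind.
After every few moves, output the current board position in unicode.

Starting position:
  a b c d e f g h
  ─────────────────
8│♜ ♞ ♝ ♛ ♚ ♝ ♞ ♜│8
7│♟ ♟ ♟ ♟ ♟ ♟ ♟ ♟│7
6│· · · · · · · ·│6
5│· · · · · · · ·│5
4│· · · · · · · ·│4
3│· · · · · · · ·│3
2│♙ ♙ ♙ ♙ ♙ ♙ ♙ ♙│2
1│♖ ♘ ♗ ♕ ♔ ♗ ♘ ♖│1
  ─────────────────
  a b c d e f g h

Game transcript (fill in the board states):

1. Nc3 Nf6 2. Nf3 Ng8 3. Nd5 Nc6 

  a b c d e f g h
  ─────────────────
8│♜ · ♝ ♛ ♚ ♝ ♞ ♜│8
7│♟ ♟ ♟ ♟ ♟ ♟ ♟ ♟│7
6│· · ♞ · · · · ·│6
5│· · · ♘ · · · ·│5
4│· · · · · · · ·│4
3│· · · · · ♘ · ·│3
2│♙ ♙ ♙ ♙ ♙ ♙ ♙ ♙│2
1│♖ · ♗ ♕ ♔ ♗ · ♖│1
  ─────────────────
  a b c d e f g h

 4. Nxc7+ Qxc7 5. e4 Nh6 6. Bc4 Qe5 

  a b c d e f g h
  ─────────────────
8│♜ · ♝ · ♚ ♝ · ♜│8
7│♟ ♟ · ♟ ♟ ♟ ♟ ♟│7
6│· · ♞ · · · · ♞│6
5│· · · · ♛ · · ·│5
4│· · ♗ · ♙ · · ·│4
3│· · · · · ♘ · ·│3
2│♙ ♙ ♙ ♙ · ♙ ♙ ♙│2
1│♖ · ♗ ♕ ♔ · · ♖│1
  ─────────────────
  a b c d e f g h

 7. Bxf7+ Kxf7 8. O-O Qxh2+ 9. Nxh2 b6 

  a b c d e f g h
  ─────────────────
8│♜ · ♝ · · ♝ · ♜│8
7│♟ · · ♟ ♟ ♚ ♟ ♟│7
6│· ♟ ♞ · · · · ♞│6
5│· · · · · · · ·│5
4│· · · · ♙ · · ·│4
3│· · · · · · · ·│3
2│♙ ♙ ♙ ♙ · ♙ ♙ ♘│2
1│♖ · ♗ ♕ · ♖ ♔ ·│1
  ─────────────────
  a b c d e f g h

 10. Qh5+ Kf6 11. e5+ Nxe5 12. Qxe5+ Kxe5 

  a b c d e f g h
  ─────────────────
8│♜ · ♝ · · ♝ · ♜│8
7│♟ · · ♟ ♟ · ♟ ♟│7
6│· ♟ · · · · · ♞│6
5│· · · · ♚ · · ·│5
4│· · · · · · · ·│4
3│· · · · · · · ·│3
2│♙ ♙ ♙ ♙ · ♙ ♙ ♘│2
1│♖ · ♗ · · ♖ ♔ ·│1
  ─────────────────
  a b c d e f g h

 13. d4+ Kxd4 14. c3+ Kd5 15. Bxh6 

  a b c d e f g h
  ─────────────────
8│♜ · ♝ · · ♝ · ♜│8
7│♟ · · ♟ ♟ · ♟ ♟│7
6│· ♟ · · · · · ♗│6
5│· · · ♚ · · · ·│5
4│· · · · · · · ·│4
3│· · ♙ · · · · ·│3
2│♙ ♙ · · · ♙ ♙ ♘│2
1│♖ · · · · ♖ ♔ ·│1
  ─────────────────
  a b c d e f g h


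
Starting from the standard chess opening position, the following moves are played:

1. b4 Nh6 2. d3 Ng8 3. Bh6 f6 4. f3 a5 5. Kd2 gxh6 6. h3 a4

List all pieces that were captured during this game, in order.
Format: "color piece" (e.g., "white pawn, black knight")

Tracking captures:
  gxh6: captured white bishop

white bishop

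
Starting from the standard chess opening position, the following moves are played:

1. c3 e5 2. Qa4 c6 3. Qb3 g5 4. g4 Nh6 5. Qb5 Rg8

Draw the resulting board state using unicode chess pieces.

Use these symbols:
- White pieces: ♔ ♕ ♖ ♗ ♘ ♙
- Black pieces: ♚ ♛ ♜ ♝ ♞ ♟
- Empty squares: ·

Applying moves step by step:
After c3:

♜ ♞ ♝ ♛ ♚ ♝ ♞ ♜
♟ ♟ ♟ ♟ ♟ ♟ ♟ ♟
· · · · · · · ·
· · · · · · · ·
· · · · · · · ·
· · ♙ · · · · ·
♙ ♙ · ♙ ♙ ♙ ♙ ♙
♖ ♘ ♗ ♕ ♔ ♗ ♘ ♖


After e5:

♜ ♞ ♝ ♛ ♚ ♝ ♞ ♜
♟ ♟ ♟ ♟ · ♟ ♟ ♟
· · · · · · · ·
· · · · ♟ · · ·
· · · · · · · ·
· · ♙ · · · · ·
♙ ♙ · ♙ ♙ ♙ ♙ ♙
♖ ♘ ♗ ♕ ♔ ♗ ♘ ♖


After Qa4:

♜ ♞ ♝ ♛ ♚ ♝ ♞ ♜
♟ ♟ ♟ ♟ · ♟ ♟ ♟
· · · · · · · ·
· · · · ♟ · · ·
♕ · · · · · · ·
· · ♙ · · · · ·
♙ ♙ · ♙ ♙ ♙ ♙ ♙
♖ ♘ ♗ · ♔ ♗ ♘ ♖


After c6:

♜ ♞ ♝ ♛ ♚ ♝ ♞ ♜
♟ ♟ · ♟ · ♟ ♟ ♟
· · ♟ · · · · ·
· · · · ♟ · · ·
♕ · · · · · · ·
· · ♙ · · · · ·
♙ ♙ · ♙ ♙ ♙ ♙ ♙
♖ ♘ ♗ · ♔ ♗ ♘ ♖


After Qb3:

♜ ♞ ♝ ♛ ♚ ♝ ♞ ♜
♟ ♟ · ♟ · ♟ ♟ ♟
· · ♟ · · · · ·
· · · · ♟ · · ·
· · · · · · · ·
· ♕ ♙ · · · · ·
♙ ♙ · ♙ ♙ ♙ ♙ ♙
♖ ♘ ♗ · ♔ ♗ ♘ ♖


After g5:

♜ ♞ ♝ ♛ ♚ ♝ ♞ ♜
♟ ♟ · ♟ · ♟ · ♟
· · ♟ · · · · ·
· · · · ♟ · ♟ ·
· · · · · · · ·
· ♕ ♙ · · · · ·
♙ ♙ · ♙ ♙ ♙ ♙ ♙
♖ ♘ ♗ · ♔ ♗ ♘ ♖


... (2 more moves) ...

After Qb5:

♜ ♞ ♝ ♛ ♚ ♝ · ♜
♟ ♟ · ♟ · ♟ · ♟
· · ♟ · · · · ♞
· ♕ · · ♟ · ♟ ·
· · · · · · ♙ ·
· · ♙ · · · · ·
♙ ♙ · ♙ ♙ ♙ · ♙
♖ ♘ ♗ · ♔ ♗ ♘ ♖


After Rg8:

♜ ♞ ♝ ♛ ♚ ♝ ♜ ·
♟ ♟ · ♟ · ♟ · ♟
· · ♟ · · · · ♞
· ♕ · · ♟ · ♟ ·
· · · · · · ♙ ·
· · ♙ · · · · ·
♙ ♙ · ♙ ♙ ♙ · ♙
♖ ♘ ♗ · ♔ ♗ ♘ ♖



  a b c d e f g h
  ─────────────────
8│♜ ♞ ♝ ♛ ♚ ♝ ♜ ·│8
7│♟ ♟ · ♟ · ♟ · ♟│7
6│· · ♟ · · · · ♞│6
5│· ♕ · · ♟ · ♟ ·│5
4│· · · · · · ♙ ·│4
3│· · ♙ · · · · ·│3
2│♙ ♙ · ♙ ♙ ♙ · ♙│2
1│♖ ♘ ♗ · ♔ ♗ ♘ ♖│1
  ─────────────────
  a b c d e f g h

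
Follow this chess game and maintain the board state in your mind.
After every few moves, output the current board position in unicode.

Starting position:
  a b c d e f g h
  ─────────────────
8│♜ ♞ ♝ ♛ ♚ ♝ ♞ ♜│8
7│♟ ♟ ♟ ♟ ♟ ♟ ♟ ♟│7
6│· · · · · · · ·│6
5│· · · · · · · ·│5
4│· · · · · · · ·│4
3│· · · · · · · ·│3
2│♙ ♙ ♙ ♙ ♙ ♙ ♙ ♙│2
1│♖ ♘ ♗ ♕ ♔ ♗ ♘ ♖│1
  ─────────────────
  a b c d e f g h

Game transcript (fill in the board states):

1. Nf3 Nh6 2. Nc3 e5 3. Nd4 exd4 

  a b c d e f g h
  ─────────────────
8│♜ ♞ ♝ ♛ ♚ ♝ · ♜│8
7│♟ ♟ ♟ ♟ · ♟ ♟ ♟│7
6│· · · · · · · ♞│6
5│· · · · · · · ·│5
4│· · · ♟ · · · ·│4
3│· · ♘ · · · · ·│3
2│♙ ♙ ♙ ♙ ♙ ♙ ♙ ♙│2
1│♖ · ♗ ♕ ♔ ♗ · ♖│1
  ─────────────────
  a b c d e f g h

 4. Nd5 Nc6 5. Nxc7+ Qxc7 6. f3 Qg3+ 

  a b c d e f g h
  ─────────────────
8│♜ · ♝ · ♚ ♝ · ♜│8
7│♟ ♟ · ♟ · ♟ ♟ ♟│7
6│· · ♞ · · · · ♞│6
5│· · · · · · · ·│5
4│· · · ♟ · · · ·│4
3│· · · · · ♙ ♛ ·│3
2│♙ ♙ ♙ ♙ ♙ · ♙ ♙│2
1│♖ · ♗ ♕ ♔ ♗ · ♖│1
  ─────────────────
  a b c d e f g h

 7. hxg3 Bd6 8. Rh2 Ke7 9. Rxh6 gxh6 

  a b c d e f g h
  ─────────────────
8│♜ · ♝ · · · · ♜│8
7│♟ ♟ · ♟ ♚ ♟ · ♟│7
6│· · ♞ ♝ · · · ♟│6
5│· · · · · · · ·│5
4│· · · ♟ · · · ·│4
3│· · · · · ♙ ♙ ·│3
2│♙ ♙ ♙ ♙ ♙ · ♙ ·│2
1│♖ · ♗ ♕ ♔ ♗ · ·│1
  ─────────────────
  a b c d e f g h

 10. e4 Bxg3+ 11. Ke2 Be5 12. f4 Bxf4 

  a b c d e f g h
  ─────────────────
8│♜ · ♝ · · · · ♜│8
7│♟ ♟ · ♟ ♚ ♟ · ♟│7
6│· · ♞ · · · · ♟│6
5│· · · · · · · ·│5
4│· · · ♟ ♙ ♝ · ·│4
3│· · · · · · · ·│3
2│♙ ♙ ♙ ♙ ♔ · ♙ ·│2
1│♖ · ♗ ♕ · ♗ · ·│1
  ─────────────────
  a b c d e f g h

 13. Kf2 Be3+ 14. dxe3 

  a b c d e f g h
  ─────────────────
8│♜ · ♝ · · · · ♜│8
7│♟ ♟ · ♟ ♚ ♟ · ♟│7
6│· · ♞ · · · · ♟│6
5│· · · · · · · ·│5
4│· · · ♟ ♙ · · ·│4
3│· · · · ♙ · · ·│3
2│♙ ♙ ♙ · · ♔ ♙ ·│2
1│♖ · ♗ ♕ · ♗ · ·│1
  ─────────────────
  a b c d e f g h


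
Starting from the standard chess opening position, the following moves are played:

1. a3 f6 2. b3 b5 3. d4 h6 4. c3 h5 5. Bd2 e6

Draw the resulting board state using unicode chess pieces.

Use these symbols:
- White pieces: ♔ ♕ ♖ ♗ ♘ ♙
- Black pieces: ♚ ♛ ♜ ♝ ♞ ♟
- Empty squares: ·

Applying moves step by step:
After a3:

♜ ♞ ♝ ♛ ♚ ♝ ♞ ♜
♟ ♟ ♟ ♟ ♟ ♟ ♟ ♟
· · · · · · · ·
· · · · · · · ·
· · · · · · · ·
♙ · · · · · · ·
· ♙ ♙ ♙ ♙ ♙ ♙ ♙
♖ ♘ ♗ ♕ ♔ ♗ ♘ ♖


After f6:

♜ ♞ ♝ ♛ ♚ ♝ ♞ ♜
♟ ♟ ♟ ♟ ♟ · ♟ ♟
· · · · · ♟ · ·
· · · · · · · ·
· · · · · · · ·
♙ · · · · · · ·
· ♙ ♙ ♙ ♙ ♙ ♙ ♙
♖ ♘ ♗ ♕ ♔ ♗ ♘ ♖


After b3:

♜ ♞ ♝ ♛ ♚ ♝ ♞ ♜
♟ ♟ ♟ ♟ ♟ · ♟ ♟
· · · · · ♟ · ·
· · · · · · · ·
· · · · · · · ·
♙ ♙ · · · · · ·
· · ♙ ♙ ♙ ♙ ♙ ♙
♖ ♘ ♗ ♕ ♔ ♗ ♘ ♖


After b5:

♜ ♞ ♝ ♛ ♚ ♝ ♞ ♜
♟ · ♟ ♟ ♟ · ♟ ♟
· · · · · ♟ · ·
· ♟ · · · · · ·
· · · · · · · ·
♙ ♙ · · · · · ·
· · ♙ ♙ ♙ ♙ ♙ ♙
♖ ♘ ♗ ♕ ♔ ♗ ♘ ♖


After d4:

♜ ♞ ♝ ♛ ♚ ♝ ♞ ♜
♟ · ♟ ♟ ♟ · ♟ ♟
· · · · · ♟ · ·
· ♟ · · · · · ·
· · · ♙ · · · ·
♙ ♙ · · · · · ·
· · ♙ · ♙ ♙ ♙ ♙
♖ ♘ ♗ ♕ ♔ ♗ ♘ ♖


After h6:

♜ ♞ ♝ ♛ ♚ ♝ ♞ ♜
♟ · ♟ ♟ ♟ · ♟ ·
· · · · · ♟ · ♟
· ♟ · · · · · ·
· · · ♙ · · · ·
♙ ♙ · · · · · ·
· · ♙ · ♙ ♙ ♙ ♙
♖ ♘ ♗ ♕ ♔ ♗ ♘ ♖


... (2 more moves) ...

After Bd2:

♜ ♞ ♝ ♛ ♚ ♝ ♞ ♜
♟ · ♟ ♟ ♟ · ♟ ·
· · · · · ♟ · ·
· ♟ · · · · · ♟
· · · ♙ · · · ·
♙ ♙ ♙ · · · · ·
· · · ♗ ♙ ♙ ♙ ♙
♖ ♘ · ♕ ♔ ♗ ♘ ♖


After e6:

♜ ♞ ♝ ♛ ♚ ♝ ♞ ♜
♟ · ♟ ♟ · · ♟ ·
· · · · ♟ ♟ · ·
· ♟ · · · · · ♟
· · · ♙ · · · ·
♙ ♙ ♙ · · · · ·
· · · ♗ ♙ ♙ ♙ ♙
♖ ♘ · ♕ ♔ ♗ ♘ ♖



  a b c d e f g h
  ─────────────────
8│♜ ♞ ♝ ♛ ♚ ♝ ♞ ♜│8
7│♟ · ♟ ♟ · · ♟ ·│7
6│· · · · ♟ ♟ · ·│6
5│· ♟ · · · · · ♟│5
4│· · · ♙ · · · ·│4
3│♙ ♙ ♙ · · · · ·│3
2│· · · ♗ ♙ ♙ ♙ ♙│2
1│♖ ♘ · ♕ ♔ ♗ ♘ ♖│1
  ─────────────────
  a b c d e f g h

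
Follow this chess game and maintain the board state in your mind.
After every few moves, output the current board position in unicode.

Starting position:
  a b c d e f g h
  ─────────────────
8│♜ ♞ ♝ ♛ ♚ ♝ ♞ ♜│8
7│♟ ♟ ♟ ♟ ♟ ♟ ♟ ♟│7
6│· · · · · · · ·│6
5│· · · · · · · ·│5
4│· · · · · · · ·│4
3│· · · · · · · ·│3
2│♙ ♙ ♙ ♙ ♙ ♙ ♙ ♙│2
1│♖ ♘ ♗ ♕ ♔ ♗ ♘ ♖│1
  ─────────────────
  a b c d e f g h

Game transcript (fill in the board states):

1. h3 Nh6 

  a b c d e f g h
  ─────────────────
8│♜ ♞ ♝ ♛ ♚ ♝ · ♜│8
7│♟ ♟ ♟ ♟ ♟ ♟ ♟ ♟│7
6│· · · · · · · ♞│6
5│· · · · · · · ·│5
4│· · · · · · · ·│4
3│· · · · · · · ♙│3
2│♙ ♙ ♙ ♙ ♙ ♙ ♙ ·│2
1│♖ ♘ ♗ ♕ ♔ ♗ ♘ ♖│1
  ─────────────────
  a b c d e f g h

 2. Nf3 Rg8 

  a b c d e f g h
  ─────────────────
8│♜ ♞ ♝ ♛ ♚ ♝ ♜ ·│8
7│♟ ♟ ♟ ♟ ♟ ♟ ♟ ♟│7
6│· · · · · · · ♞│6
5│· · · · · · · ·│5
4│· · · · · · · ·│4
3│· · · · · ♘ · ♙│3
2│♙ ♙ ♙ ♙ ♙ ♙ ♙ ·│2
1│♖ ♘ ♗ ♕ ♔ ♗ · ♖│1
  ─────────────────
  a b c d e f g h

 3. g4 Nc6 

  a b c d e f g h
  ─────────────────
8│♜ · ♝ ♛ ♚ ♝ ♜ ·│8
7│♟ ♟ ♟ ♟ ♟ ♟ ♟ ♟│7
6│· · ♞ · · · · ♞│6
5│· · · · · · · ·│5
4│· · · · · · ♙ ·│4
3│· · · · · ♘ · ♙│3
2│♙ ♙ ♙ ♙ ♙ ♙ · ·│2
1│♖ ♘ ♗ ♕ ♔ ♗ · ♖│1
  ─────────────────
  a b c d e f g h

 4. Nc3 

  a b c d e f g h
  ─────────────────
8│♜ · ♝ ♛ ♚ ♝ ♜ ·│8
7│♟ ♟ ♟ ♟ ♟ ♟ ♟ ♟│7
6│· · ♞ · · · · ♞│6
5│· · · · · · · ·│5
4│· · · · · · ♙ ·│4
3│· · ♘ · · ♘ · ♙│3
2│♙ ♙ ♙ ♙ ♙ ♙ · ·│2
1│♖ · ♗ ♕ ♔ ♗ · ♖│1
  ─────────────────
  a b c d e f g h


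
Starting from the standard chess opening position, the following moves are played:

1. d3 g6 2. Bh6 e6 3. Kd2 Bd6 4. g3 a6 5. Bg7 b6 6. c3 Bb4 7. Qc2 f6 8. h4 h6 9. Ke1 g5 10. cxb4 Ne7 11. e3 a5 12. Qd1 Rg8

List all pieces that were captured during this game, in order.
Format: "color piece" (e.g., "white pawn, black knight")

Tracking captures:
  cxb4: captured black bishop

black bishop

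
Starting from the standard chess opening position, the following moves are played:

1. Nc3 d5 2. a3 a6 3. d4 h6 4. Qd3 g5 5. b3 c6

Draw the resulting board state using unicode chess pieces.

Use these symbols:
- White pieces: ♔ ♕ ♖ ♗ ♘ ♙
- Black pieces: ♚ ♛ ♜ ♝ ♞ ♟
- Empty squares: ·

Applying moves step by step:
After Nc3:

♜ ♞ ♝ ♛ ♚ ♝ ♞ ♜
♟ ♟ ♟ ♟ ♟ ♟ ♟ ♟
· · · · · · · ·
· · · · · · · ·
· · · · · · · ·
· · ♘ · · · · ·
♙ ♙ ♙ ♙ ♙ ♙ ♙ ♙
♖ · ♗ ♕ ♔ ♗ ♘ ♖


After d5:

♜ ♞ ♝ ♛ ♚ ♝ ♞ ♜
♟ ♟ ♟ · ♟ ♟ ♟ ♟
· · · · · · · ·
· · · ♟ · · · ·
· · · · · · · ·
· · ♘ · · · · ·
♙ ♙ ♙ ♙ ♙ ♙ ♙ ♙
♖ · ♗ ♕ ♔ ♗ ♘ ♖


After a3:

♜ ♞ ♝ ♛ ♚ ♝ ♞ ♜
♟ ♟ ♟ · ♟ ♟ ♟ ♟
· · · · · · · ·
· · · ♟ · · · ·
· · · · · · · ·
♙ · ♘ · · · · ·
· ♙ ♙ ♙ ♙ ♙ ♙ ♙
♖ · ♗ ♕ ♔ ♗ ♘ ♖


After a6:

♜ ♞ ♝ ♛ ♚ ♝ ♞ ♜
· ♟ ♟ · ♟ ♟ ♟ ♟
♟ · · · · · · ·
· · · ♟ · · · ·
· · · · · · · ·
♙ · ♘ · · · · ·
· ♙ ♙ ♙ ♙ ♙ ♙ ♙
♖ · ♗ ♕ ♔ ♗ ♘ ♖


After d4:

♜ ♞ ♝ ♛ ♚ ♝ ♞ ♜
· ♟ ♟ · ♟ ♟ ♟ ♟
♟ · · · · · · ·
· · · ♟ · · · ·
· · · ♙ · · · ·
♙ · ♘ · · · · ·
· ♙ ♙ · ♙ ♙ ♙ ♙
♖ · ♗ ♕ ♔ ♗ ♘ ♖


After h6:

♜ ♞ ♝ ♛ ♚ ♝ ♞ ♜
· ♟ ♟ · ♟ ♟ ♟ ·
♟ · · · · · · ♟
· · · ♟ · · · ·
· · · ♙ · · · ·
♙ · ♘ · · · · ·
· ♙ ♙ · ♙ ♙ ♙ ♙
♖ · ♗ ♕ ♔ ♗ ♘ ♖


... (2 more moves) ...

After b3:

♜ ♞ ♝ ♛ ♚ ♝ ♞ ♜
· ♟ ♟ · ♟ ♟ · ·
♟ · · · · · · ♟
· · · ♟ · · ♟ ·
· · · ♙ · · · ·
♙ ♙ ♘ ♕ · · · ·
· · ♙ · ♙ ♙ ♙ ♙
♖ · ♗ · ♔ ♗ ♘ ♖


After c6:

♜ ♞ ♝ ♛ ♚ ♝ ♞ ♜
· ♟ · · ♟ ♟ · ·
♟ · ♟ · · · · ♟
· · · ♟ · · ♟ ·
· · · ♙ · · · ·
♙ ♙ ♘ ♕ · · · ·
· · ♙ · ♙ ♙ ♙ ♙
♖ · ♗ · ♔ ♗ ♘ ♖



  a b c d e f g h
  ─────────────────
8│♜ ♞ ♝ ♛ ♚ ♝ ♞ ♜│8
7│· ♟ · · ♟ ♟ · ·│7
6│♟ · ♟ · · · · ♟│6
5│· · · ♟ · · ♟ ·│5
4│· · · ♙ · · · ·│4
3│♙ ♙ ♘ ♕ · · · ·│3
2│· · ♙ · ♙ ♙ ♙ ♙│2
1│♖ · ♗ · ♔ ♗ ♘ ♖│1
  ─────────────────
  a b c d e f g h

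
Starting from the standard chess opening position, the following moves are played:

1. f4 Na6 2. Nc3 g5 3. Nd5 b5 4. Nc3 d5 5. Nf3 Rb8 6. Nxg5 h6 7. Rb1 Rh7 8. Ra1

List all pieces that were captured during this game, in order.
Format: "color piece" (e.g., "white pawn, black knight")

Tracking captures:
  Nxg5: captured black pawn

black pawn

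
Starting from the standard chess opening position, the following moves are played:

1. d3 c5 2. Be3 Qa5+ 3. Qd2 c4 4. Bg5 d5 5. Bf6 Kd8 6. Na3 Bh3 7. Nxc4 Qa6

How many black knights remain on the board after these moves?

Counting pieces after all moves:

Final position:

  a b c d e f g h
  ─────────────────
8│♜ ♞ · ♚ · ♝ ♞ ♜│8
7│♟ ♟ · · ♟ ♟ ♟ ♟│7
6│♛ · · · · ♗ · ·│6
5│· · · ♟ · · · ·│5
4│· · ♘ · · · · ·│4
3│· · · ♙ · · · ♝│3
2│♙ ♙ ♙ ♕ ♙ ♙ ♙ ♙│2
1│♖ · · · ♔ ♗ ♘ ♖│1
  ─────────────────
  a b c d e f g h


2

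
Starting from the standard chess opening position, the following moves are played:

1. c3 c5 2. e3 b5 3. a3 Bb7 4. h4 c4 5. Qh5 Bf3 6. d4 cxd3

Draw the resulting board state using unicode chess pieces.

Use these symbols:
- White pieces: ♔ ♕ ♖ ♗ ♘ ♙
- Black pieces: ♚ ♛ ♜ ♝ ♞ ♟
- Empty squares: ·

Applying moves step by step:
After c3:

♜ ♞ ♝ ♛ ♚ ♝ ♞ ♜
♟ ♟ ♟ ♟ ♟ ♟ ♟ ♟
· · · · · · · ·
· · · · · · · ·
· · · · · · · ·
· · ♙ · · · · ·
♙ ♙ · ♙ ♙ ♙ ♙ ♙
♖ ♘ ♗ ♕ ♔ ♗ ♘ ♖


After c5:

♜ ♞ ♝ ♛ ♚ ♝ ♞ ♜
♟ ♟ · ♟ ♟ ♟ ♟ ♟
· · · · · · · ·
· · ♟ · · · · ·
· · · · · · · ·
· · ♙ · · · · ·
♙ ♙ · ♙ ♙ ♙ ♙ ♙
♖ ♘ ♗ ♕ ♔ ♗ ♘ ♖


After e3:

♜ ♞ ♝ ♛ ♚ ♝ ♞ ♜
♟ ♟ · ♟ ♟ ♟ ♟ ♟
· · · · · · · ·
· · ♟ · · · · ·
· · · · · · · ·
· · ♙ · ♙ · · ·
♙ ♙ · ♙ · ♙ ♙ ♙
♖ ♘ ♗ ♕ ♔ ♗ ♘ ♖


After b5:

♜ ♞ ♝ ♛ ♚ ♝ ♞ ♜
♟ · · ♟ ♟ ♟ ♟ ♟
· · · · · · · ·
· ♟ ♟ · · · · ·
· · · · · · · ·
· · ♙ · ♙ · · ·
♙ ♙ · ♙ · ♙ ♙ ♙
♖ ♘ ♗ ♕ ♔ ♗ ♘ ♖


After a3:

♜ ♞ ♝ ♛ ♚ ♝ ♞ ♜
♟ · · ♟ ♟ ♟ ♟ ♟
· · · · · · · ·
· ♟ ♟ · · · · ·
· · · · · · · ·
♙ · ♙ · ♙ · · ·
· ♙ · ♙ · ♙ ♙ ♙
♖ ♘ ♗ ♕ ♔ ♗ ♘ ♖


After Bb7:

♜ ♞ · ♛ ♚ ♝ ♞ ♜
♟ ♝ · ♟ ♟ ♟ ♟ ♟
· · · · · · · ·
· ♟ ♟ · · · · ·
· · · · · · · ·
♙ · ♙ · ♙ · · ·
· ♙ · ♙ · ♙ ♙ ♙
♖ ♘ ♗ ♕ ♔ ♗ ♘ ♖


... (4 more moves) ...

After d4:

♜ ♞ · ♛ ♚ ♝ ♞ ♜
♟ · · ♟ ♟ ♟ ♟ ♟
· · · · · · · ·
· ♟ · · · · · ♕
· · ♟ ♙ · · · ♙
♙ · ♙ · ♙ ♝ · ·
· ♙ · · · ♙ ♙ ·
♖ ♘ ♗ · ♔ ♗ ♘ ♖


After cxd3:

♜ ♞ · ♛ ♚ ♝ ♞ ♜
♟ · · ♟ ♟ ♟ ♟ ♟
· · · · · · · ·
· ♟ · · · · · ♕
· · · · · · · ♙
♙ · ♙ ♟ ♙ ♝ · ·
· ♙ · · · ♙ ♙ ·
♖ ♘ ♗ · ♔ ♗ ♘ ♖



  a b c d e f g h
  ─────────────────
8│♜ ♞ · ♛ ♚ ♝ ♞ ♜│8
7│♟ · · ♟ ♟ ♟ ♟ ♟│7
6│· · · · · · · ·│6
5│· ♟ · · · · · ♕│5
4│· · · · · · · ♙│4
3│♙ · ♙ ♟ ♙ ♝ · ·│3
2│· ♙ · · · ♙ ♙ ·│2
1│♖ ♘ ♗ · ♔ ♗ ♘ ♖│1
  ─────────────────
  a b c d e f g h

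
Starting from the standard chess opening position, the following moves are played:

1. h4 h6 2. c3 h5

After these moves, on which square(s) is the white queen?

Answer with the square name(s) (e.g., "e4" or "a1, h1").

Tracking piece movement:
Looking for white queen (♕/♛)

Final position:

  a b c d e f g h
  ─────────────────
8│♜ ♞ ♝ ♛ ♚ ♝ ♞ ♜│8
7│♟ ♟ ♟ ♟ ♟ ♟ ♟ ·│7
6│· · · · · · · ·│6
5│· · · · · · · ♟│5
4│· · · · · · · ♙│4
3│· · ♙ · · · · ·│3
2│♙ ♙ · ♙ ♙ ♙ ♙ ·│2
1│♖ ♘ ♗ ♕ ♔ ♗ ♘ ♖│1
  ─────────────────
  a b c d e f g h


d1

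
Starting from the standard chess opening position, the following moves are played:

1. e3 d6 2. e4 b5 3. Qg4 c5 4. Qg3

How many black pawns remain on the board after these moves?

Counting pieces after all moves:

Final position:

  a b c d e f g h
  ─────────────────
8│♜ ♞ ♝ ♛ ♚ ♝ ♞ ♜│8
7│♟ · · · ♟ ♟ ♟ ♟│7
6│· · · ♟ · · · ·│6
5│· ♟ ♟ · · · · ·│5
4│· · · · ♙ · · ·│4
3│· · · · · · ♕ ·│3
2│♙ ♙ ♙ ♙ · ♙ ♙ ♙│2
1│♖ ♘ ♗ · ♔ ♗ ♘ ♖│1
  ─────────────────
  a b c d e f g h


8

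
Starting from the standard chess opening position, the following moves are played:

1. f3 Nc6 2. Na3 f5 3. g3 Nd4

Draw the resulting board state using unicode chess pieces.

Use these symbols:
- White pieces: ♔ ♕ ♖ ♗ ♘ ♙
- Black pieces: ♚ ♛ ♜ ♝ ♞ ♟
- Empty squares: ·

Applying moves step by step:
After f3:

♜ ♞ ♝ ♛ ♚ ♝ ♞ ♜
♟ ♟ ♟ ♟ ♟ ♟ ♟ ♟
· · · · · · · ·
· · · · · · · ·
· · · · · · · ·
· · · · · ♙ · ·
♙ ♙ ♙ ♙ ♙ · ♙ ♙
♖ ♘ ♗ ♕ ♔ ♗ ♘ ♖


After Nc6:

♜ · ♝ ♛ ♚ ♝ ♞ ♜
♟ ♟ ♟ ♟ ♟ ♟ ♟ ♟
· · ♞ · · · · ·
· · · · · · · ·
· · · · · · · ·
· · · · · ♙ · ·
♙ ♙ ♙ ♙ ♙ · ♙ ♙
♖ ♘ ♗ ♕ ♔ ♗ ♘ ♖


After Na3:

♜ · ♝ ♛ ♚ ♝ ♞ ♜
♟ ♟ ♟ ♟ ♟ ♟ ♟ ♟
· · ♞ · · · · ·
· · · · · · · ·
· · · · · · · ·
♘ · · · · ♙ · ·
♙ ♙ ♙ ♙ ♙ · ♙ ♙
♖ · ♗ ♕ ♔ ♗ ♘ ♖


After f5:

♜ · ♝ ♛ ♚ ♝ ♞ ♜
♟ ♟ ♟ ♟ ♟ · ♟ ♟
· · ♞ · · · · ·
· · · · · ♟ · ·
· · · · · · · ·
♘ · · · · ♙ · ·
♙ ♙ ♙ ♙ ♙ · ♙ ♙
♖ · ♗ ♕ ♔ ♗ ♘ ♖


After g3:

♜ · ♝ ♛ ♚ ♝ ♞ ♜
♟ ♟ ♟ ♟ ♟ · ♟ ♟
· · ♞ · · · · ·
· · · · · ♟ · ·
· · · · · · · ·
♘ · · · · ♙ ♙ ·
♙ ♙ ♙ ♙ ♙ · · ♙
♖ · ♗ ♕ ♔ ♗ ♘ ♖


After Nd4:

♜ · ♝ ♛ ♚ ♝ ♞ ♜
♟ ♟ ♟ ♟ ♟ · ♟ ♟
· · · · · · · ·
· · · · · ♟ · ·
· · · ♞ · · · ·
♘ · · · · ♙ ♙ ·
♙ ♙ ♙ ♙ ♙ · · ♙
♖ · ♗ ♕ ♔ ♗ ♘ ♖



  a b c d e f g h
  ─────────────────
8│♜ · ♝ ♛ ♚ ♝ ♞ ♜│8
7│♟ ♟ ♟ ♟ ♟ · ♟ ♟│7
6│· · · · · · · ·│6
5│· · · · · ♟ · ·│5
4│· · · ♞ · · · ·│4
3│♘ · · · · ♙ ♙ ·│3
2│♙ ♙ ♙ ♙ ♙ · · ♙│2
1│♖ · ♗ ♕ ♔ ♗ ♘ ♖│1
  ─────────────────
  a b c d e f g h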